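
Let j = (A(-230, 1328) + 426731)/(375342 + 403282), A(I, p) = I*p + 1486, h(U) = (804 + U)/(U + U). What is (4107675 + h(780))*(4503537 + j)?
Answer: 17022697663394078163/920192 ≈ 1.8499e+13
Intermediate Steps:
h(U) = (804 + U)/(2*U) (h(U) = (804 + U)/((2*U)) = (804 + U)*(1/(2*U)) = (804 + U)/(2*U))
A(I, p) = 1486 + I*p
j = 122777/778624 (j = ((1486 - 230*1328) + 426731)/(375342 + 403282) = ((1486 - 305440) + 426731)/778624 = (-303954 + 426731)*(1/778624) = 122777*(1/778624) = 122777/778624 ≈ 0.15768)
(4107675 + h(780))*(4503537 + j) = (4107675 + (1/2)*(804 + 780)/780)*(4503537 + 122777/778624) = (4107675 + (1/2)*(1/780)*1584)*(3506562115865/778624) = (4107675 + 66/65)*(3506562115865/778624) = (266998941/65)*(3506562115865/778624) = 17022697663394078163/920192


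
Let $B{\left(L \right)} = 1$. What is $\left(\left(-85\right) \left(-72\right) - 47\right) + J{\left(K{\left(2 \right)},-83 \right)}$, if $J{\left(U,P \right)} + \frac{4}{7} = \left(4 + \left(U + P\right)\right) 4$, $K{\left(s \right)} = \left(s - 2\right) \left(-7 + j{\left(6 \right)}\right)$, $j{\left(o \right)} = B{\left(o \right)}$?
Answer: $\frac{40295}{7} \approx 5756.4$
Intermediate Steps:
$j{\left(o \right)} = 1$
$K{\left(s \right)} = 12 - 6 s$ ($K{\left(s \right)} = \left(s - 2\right) \left(-7 + 1\right) = \left(-2 + s\right) \left(-6\right) = 12 - 6 s$)
$J{\left(U,P \right)} = \frac{108}{7} + 4 P + 4 U$ ($J{\left(U,P \right)} = - \frac{4}{7} + \left(4 + \left(U + P\right)\right) 4 = - \frac{4}{7} + \left(4 + \left(P + U\right)\right) 4 = - \frac{4}{7} + \left(4 + P + U\right) 4 = - \frac{4}{7} + \left(16 + 4 P + 4 U\right) = \frac{108}{7} + 4 P + 4 U$)
$\left(\left(-85\right) \left(-72\right) - 47\right) + J{\left(K{\left(2 \right)},-83 \right)} = \left(\left(-85\right) \left(-72\right) - 47\right) + \left(\frac{108}{7} + 4 \left(-83\right) + 4 \left(12 - 12\right)\right) = \left(6120 - 47\right) + \left(\frac{108}{7} - 332 + 4 \left(12 - 12\right)\right) = 6073 + \left(\frac{108}{7} - 332 + 4 \cdot 0\right) = 6073 + \left(\frac{108}{7} - 332 + 0\right) = 6073 - \frac{2216}{7} = \frac{40295}{7}$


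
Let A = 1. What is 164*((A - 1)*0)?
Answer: 0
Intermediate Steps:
164*((A - 1)*0) = 164*((1 - 1)*0) = 164*(0*0) = 164*0 = 0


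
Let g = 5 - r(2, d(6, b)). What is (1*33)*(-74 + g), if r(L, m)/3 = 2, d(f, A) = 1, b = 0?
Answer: -2475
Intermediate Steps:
r(L, m) = 6 (r(L, m) = 3*2 = 6)
g = -1 (g = 5 - 1*6 = 5 - 6 = -1)
(1*33)*(-74 + g) = (1*33)*(-74 - 1) = 33*(-75) = -2475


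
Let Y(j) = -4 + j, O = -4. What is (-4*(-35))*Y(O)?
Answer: -1120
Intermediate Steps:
(-4*(-35))*Y(O) = (-4*(-35))*(-4 - 4) = 140*(-8) = -1120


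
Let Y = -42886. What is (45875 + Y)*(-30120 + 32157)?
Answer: 6088593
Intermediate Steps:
(45875 + Y)*(-30120 + 32157) = (45875 - 42886)*(-30120 + 32157) = 2989*2037 = 6088593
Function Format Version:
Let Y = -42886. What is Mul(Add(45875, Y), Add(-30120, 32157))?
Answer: 6088593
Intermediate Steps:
Mul(Add(45875, Y), Add(-30120, 32157)) = Mul(Add(45875, -42886), Add(-30120, 32157)) = Mul(2989, 2037) = 6088593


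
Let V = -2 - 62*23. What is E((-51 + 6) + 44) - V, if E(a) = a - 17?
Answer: 1410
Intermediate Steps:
E(a) = -17 + a
V = -1428 (V = -2 - 1426 = -1428)
E((-51 + 6) + 44) - V = (-17 + ((-51 + 6) + 44)) - 1*(-1428) = (-17 + (-45 + 44)) + 1428 = (-17 - 1) + 1428 = -18 + 1428 = 1410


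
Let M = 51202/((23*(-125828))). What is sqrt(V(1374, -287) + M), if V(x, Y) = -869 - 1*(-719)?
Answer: I*sqrt(314117945482822)/1447022 ≈ 12.248*I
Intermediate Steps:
V(x, Y) = -150 (V(x, Y) = -869 + 719 = -150)
M = -25601/1447022 (M = 51202/(-2894044) = 51202*(-1/2894044) = -25601/1447022 ≈ -0.017692)
sqrt(V(1374, -287) + M) = sqrt(-150 - 25601/1447022) = sqrt(-217078901/1447022) = I*sqrt(314117945482822)/1447022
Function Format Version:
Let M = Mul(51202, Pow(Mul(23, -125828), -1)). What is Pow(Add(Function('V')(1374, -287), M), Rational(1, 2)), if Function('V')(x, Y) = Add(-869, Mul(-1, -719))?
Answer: Mul(Rational(1, 1447022), I, Pow(314117945482822, Rational(1, 2))) ≈ Mul(12.248, I)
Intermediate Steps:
Function('V')(x, Y) = -150 (Function('V')(x, Y) = Add(-869, 719) = -150)
M = Rational(-25601, 1447022) (M = Mul(51202, Pow(-2894044, -1)) = Mul(51202, Rational(-1, 2894044)) = Rational(-25601, 1447022) ≈ -0.017692)
Pow(Add(Function('V')(1374, -287), M), Rational(1, 2)) = Pow(Add(-150, Rational(-25601, 1447022)), Rational(1, 2)) = Pow(Rational(-217078901, 1447022), Rational(1, 2)) = Mul(Rational(1, 1447022), I, Pow(314117945482822, Rational(1, 2)))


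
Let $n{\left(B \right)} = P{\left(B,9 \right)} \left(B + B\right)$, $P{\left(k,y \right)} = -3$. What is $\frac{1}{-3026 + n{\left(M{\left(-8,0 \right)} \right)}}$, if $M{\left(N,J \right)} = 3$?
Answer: $- \frac{1}{3044} \approx -0.00032852$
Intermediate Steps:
$n{\left(B \right)} = - 6 B$ ($n{\left(B \right)} = - 3 \left(B + B\right) = - 3 \cdot 2 B = - 6 B$)
$\frac{1}{-3026 + n{\left(M{\left(-8,0 \right)} \right)}} = \frac{1}{-3026 - 18} = \frac{1}{-3044} = - \frac{1}{3044}$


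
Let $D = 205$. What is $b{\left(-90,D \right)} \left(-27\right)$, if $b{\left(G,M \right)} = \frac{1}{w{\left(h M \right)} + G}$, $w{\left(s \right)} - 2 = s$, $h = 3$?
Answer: $- \frac{27}{527} \approx -0.051233$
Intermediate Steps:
$w{\left(s \right)} = 2 + s$
$b{\left(G,M \right)} = \frac{1}{2 + G + 3 M}$ ($b{\left(G,M \right)} = \frac{1}{\left(2 + 3 M\right) + G} = \frac{1}{2 + G + 3 M}$)
$b{\left(-90,D \right)} \left(-27\right) = \frac{1}{2 - 90 + 3 \cdot 205} \left(-27\right) = \frac{1}{2 - 90 + 615} \left(-27\right) = \frac{1}{527} \left(-27\right) = - \frac{27}{527}$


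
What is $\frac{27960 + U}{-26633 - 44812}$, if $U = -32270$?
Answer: $\frac{862}{14289} \approx 0.060326$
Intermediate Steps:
$\frac{27960 + U}{-26633 - 44812} = \frac{27960 - 32270}{-26633 - 44812} = - \frac{4310}{-71445} = \left(-4310\right) \left(- \frac{1}{71445}\right) = \frac{862}{14289}$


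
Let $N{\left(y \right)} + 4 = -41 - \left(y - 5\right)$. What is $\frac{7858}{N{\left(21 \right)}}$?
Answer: $- \frac{7858}{61} \approx -128.82$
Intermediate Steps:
$N{\left(y \right)} = -40 - y$ ($N{\left(y \right)} = -4 - \left(41 - 5 + y\right) = -4 - \left(36 + y\right) = -40 - y$)
$\frac{7858}{N{\left(21 \right)}} = \frac{7858}{-40 - 21} = \frac{7858}{-61} = 7858 \left(- \frac{1}{61}\right) = - \frac{7858}{61}$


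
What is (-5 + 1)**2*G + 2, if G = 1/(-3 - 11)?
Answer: 6/7 ≈ 0.85714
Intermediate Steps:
G = -1/14 (G = 1/(-14) = -1/14 ≈ -0.071429)
(-5 + 1)**2*G + 2 = (-5 + 1)**2*(-1/14) + 2 = (-4)**2*(-1/14) + 2 = 16*(-1/14) + 2 = -8/7 + 2 = 6/7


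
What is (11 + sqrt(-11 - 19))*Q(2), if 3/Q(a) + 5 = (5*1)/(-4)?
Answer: -132/25 - 12*I*sqrt(30)/25 ≈ -5.28 - 2.6291*I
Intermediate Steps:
Q(a) = -12/25 (Q(a) = 3/(-5 + (5*1)/(-4)) = 3/(-5 + 5*(-1/4)) = 3/(-5 - 5/4) = 3/(-25/4) = 3*(-4/25) = -12/25)
(11 + sqrt(-11 - 19))*Q(2) = (11 + sqrt(-11 - 19))*(-12/25) = (11 + sqrt(-30))*(-12/25) = (11 + I*sqrt(30))*(-12/25) = -132/25 - 12*I*sqrt(30)/25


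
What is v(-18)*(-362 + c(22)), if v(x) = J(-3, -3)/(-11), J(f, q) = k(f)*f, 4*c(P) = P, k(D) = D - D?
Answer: 0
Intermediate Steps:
k(D) = 0
c(P) = P/4
J(f, q) = 0 (J(f, q) = 0*f = 0)
v(x) = 0 (v(x) = 0/(-11) = 0*(-1/11) = 0)
v(-18)*(-362 + c(22)) = 0*(-362 + (¼)*22) = 0*(-362 + 11/2) = 0*(-713/2) = 0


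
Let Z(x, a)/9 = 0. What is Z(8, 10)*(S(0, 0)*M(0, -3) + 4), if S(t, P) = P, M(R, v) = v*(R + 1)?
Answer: 0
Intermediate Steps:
M(R, v) = v*(1 + R)
Z(x, a) = 0 (Z(x, a) = 9*0 = 0)
Z(8, 10)*(S(0, 0)*M(0, -3) + 4) = 0*(0*(-3*(1 + 0)) + 4) = 0*(0*(-3*1) + 4) = 0*(0*(-3) + 4) = 0*(0 + 4) = 0*4 = 0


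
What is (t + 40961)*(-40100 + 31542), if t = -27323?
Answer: -116714004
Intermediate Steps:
(t + 40961)*(-40100 + 31542) = (-27323 + 40961)*(-40100 + 31542) = 13638*(-8558) = -116714004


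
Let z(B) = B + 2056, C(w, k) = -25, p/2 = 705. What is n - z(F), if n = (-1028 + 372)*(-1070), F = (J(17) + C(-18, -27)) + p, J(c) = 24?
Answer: 698455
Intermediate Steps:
p = 1410 (p = 2*705 = 1410)
F = 1409 (F = (24 - 25) + 1410 = -1 + 1410 = 1409)
z(B) = 2056 + B
n = 701920 (n = -656*(-1070) = 701920)
n - z(F) = 701920 - (2056 + 1409) = 701920 - 1*3465 = 701920 - 3465 = 698455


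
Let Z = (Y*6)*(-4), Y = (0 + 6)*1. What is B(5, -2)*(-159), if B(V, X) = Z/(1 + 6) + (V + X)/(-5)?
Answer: 117819/35 ≈ 3366.3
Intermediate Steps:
Y = 6 (Y = 6*1 = 6)
Z = -144 (Z = (6*6)*(-4) = 36*(-4) = -144)
B(V, X) = -144/7 - V/5 - X/5 (B(V, X) = -144/(1 + 6) + (V + X)/(-5) = -144/7 + (V + X)*(-⅕) = -144*⅐ + (-V/5 - X/5) = -144/7 + (-V/5 - X/5) = -144/7 - V/5 - X/5)
B(5, -2)*(-159) = (-144/7 - ⅕*5 - ⅕*(-2))*(-159) = (-144/7 - 1 + ⅖)*(-159) = -741/35*(-159) = 117819/35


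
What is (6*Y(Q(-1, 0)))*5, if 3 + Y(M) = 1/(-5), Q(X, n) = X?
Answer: -96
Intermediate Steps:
Y(M) = -16/5 (Y(M) = -3 + 1/(-5) = -3 - ⅕ = -16/5)
(6*Y(Q(-1, 0)))*5 = (6*(-16/5))*5 = -96/5*5 = -96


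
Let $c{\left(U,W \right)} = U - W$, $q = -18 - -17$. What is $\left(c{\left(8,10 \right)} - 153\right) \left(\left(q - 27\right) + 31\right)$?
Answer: $-465$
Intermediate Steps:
$q = -1$ ($q = -18 + 17 = -1$)
$\left(c{\left(8,10 \right)} - 153\right) \left(\left(q - 27\right) + 31\right) = \left(\left(8 - 10\right) - 153\right) \left(\left(-1 - 27\right) + 31\right) = \left(\left(8 - 10\right) - 153\right) \left(-28 + 31\right) = \left(-2 - 153\right) 3 = \left(-155\right) 3 = -465$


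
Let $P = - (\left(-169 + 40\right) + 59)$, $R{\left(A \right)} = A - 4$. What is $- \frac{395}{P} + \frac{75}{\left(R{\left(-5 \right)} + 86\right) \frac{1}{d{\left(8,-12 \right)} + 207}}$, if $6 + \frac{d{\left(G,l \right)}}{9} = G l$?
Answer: $- \frac{107519}{154} \approx -698.18$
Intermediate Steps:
$d{\left(G,l \right)} = -54 + 9 G l$
$R{\left(A \right)} = -4 + A$
$P = 70$ ($P = - (-129 + 59) = \left(-1\right) \left(-70\right) = 70$)
$- \frac{395}{P} + \frac{75}{\left(R{\left(-5 \right)} + 86\right) \frac{1}{d{\left(8,-12 \right)} + 207}} = - \frac{395}{70} + \frac{75}{\left(\left(-4 - 5\right) + 86\right) \frac{1}{\left(-54 + 9 \cdot 8 \left(-12\right)\right) + 207}} = \left(-395\right) \frac{1}{70} + \frac{75}{\left(-9 + 86\right) \frac{1}{\left(-54 - 864\right) + 207}} = - \frac{79}{14} + \frac{75}{77 \frac{1}{-918 + 207}} = - \frac{79}{14} + \frac{75}{77 \frac{1}{-711}} = - \frac{79}{14} + \frac{75}{77 \left(- \frac{1}{711}\right)} = - \frac{79}{14} + \frac{75}{- \frac{77}{711}} = - \frac{79}{14} + 75 \left(- \frac{711}{77}\right) = - \frac{79}{14} - \frac{53325}{77} = - \frac{107519}{154}$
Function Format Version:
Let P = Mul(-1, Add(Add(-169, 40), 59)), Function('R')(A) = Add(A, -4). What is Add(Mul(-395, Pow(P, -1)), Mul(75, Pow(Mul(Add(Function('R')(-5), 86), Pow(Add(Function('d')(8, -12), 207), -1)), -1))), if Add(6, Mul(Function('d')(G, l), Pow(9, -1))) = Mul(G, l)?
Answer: Rational(-107519, 154) ≈ -698.18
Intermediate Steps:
Function('d')(G, l) = Add(-54, Mul(9, G, l)) (Function('d')(G, l) = Add(-54, Mul(9, Mul(G, l))) = Add(-54, Mul(9, G, l)))
Function('R')(A) = Add(-4, A)
P = 70 (P = Mul(-1, Add(-129, 59)) = Mul(-1, -70) = 70)
Add(Mul(-395, Pow(P, -1)), Mul(75, Pow(Mul(Add(Function('R')(-5), 86), Pow(Add(Function('d')(8, -12), 207), -1)), -1))) = Add(Mul(-395, Pow(70, -1)), Mul(75, Pow(Mul(Add(Add(-4, -5), 86), Pow(Add(Add(-54, Mul(9, 8, -12)), 207), -1)), -1))) = Add(Mul(-395, Rational(1, 70)), Mul(75, Pow(Mul(Add(-9, 86), Pow(Add(Add(-54, -864), 207), -1)), -1))) = Add(Rational(-79, 14), Mul(75, Pow(Mul(77, Pow(Add(-918, 207), -1)), -1))) = Add(Rational(-79, 14), Mul(75, Pow(Mul(77, Pow(-711, -1)), -1))) = Add(Rational(-79, 14), Mul(75, Pow(Mul(77, Rational(-1, 711)), -1))) = Add(Rational(-79, 14), Mul(75, Pow(Rational(-77, 711), -1))) = Add(Rational(-79, 14), Mul(75, Rational(-711, 77))) = Add(Rational(-79, 14), Rational(-53325, 77)) = Rational(-107519, 154)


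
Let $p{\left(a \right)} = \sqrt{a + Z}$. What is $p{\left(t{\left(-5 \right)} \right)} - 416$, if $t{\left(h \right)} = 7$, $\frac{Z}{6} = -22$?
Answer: $-416 + 5 i \sqrt{5} \approx -416.0 + 11.18 i$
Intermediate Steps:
$Z = -132$ ($Z = 6 \left(-22\right) = -132$)
$p{\left(a \right)} = \sqrt{-132 + a}$ ($p{\left(a \right)} = \sqrt{a - 132} = \sqrt{-132 + a}$)
$p{\left(t{\left(-5 \right)} \right)} - 416 = \sqrt{-132 + 7} - 416 = \sqrt{-125} - 416 = 5 i \sqrt{5} - 416 = -416 + 5 i \sqrt{5}$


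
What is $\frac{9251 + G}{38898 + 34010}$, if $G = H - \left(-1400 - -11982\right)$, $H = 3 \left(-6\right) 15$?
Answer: $- \frac{1601}{72908} \approx -0.021959$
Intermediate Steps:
$H = -270$ ($H = \left(-18\right) 15 = -270$)
$G = -10852$ ($G = -270 - \left(-1400 - -11982\right) = -270 - \left(-1400 + 11982\right) = -270 - 10582 = -10852$)
$\frac{9251 + G}{38898 + 34010} = \frac{9251 - 10852}{38898 + 34010} = - \frac{1601}{72908}$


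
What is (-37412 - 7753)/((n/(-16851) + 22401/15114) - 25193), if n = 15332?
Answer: 3834297940770/2138719666433 ≈ 1.7928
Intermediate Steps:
(-37412 - 7753)/((n/(-16851) + 22401/15114) - 25193) = (-37412 - 7753)/((15332/(-16851) + 22401/15114) - 25193) = -45165/((15332*(-1/16851) + 22401*(1/15114)) - 25193) = -45165/((-15332/16851 + 7467/5038) - 25193) = -45165/(48583801/84895338 - 25193) = -45165/(-2138719666433/84895338) = -45165*(-84895338/2138719666433) = 3834297940770/2138719666433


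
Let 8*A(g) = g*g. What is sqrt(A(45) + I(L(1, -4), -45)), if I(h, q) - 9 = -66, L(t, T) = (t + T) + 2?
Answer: sqrt(3138)/4 ≈ 14.004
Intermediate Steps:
L(t, T) = 2 + T + t (L(t, T) = (T + t) + 2 = 2 + T + t)
I(h, q) = -57 (I(h, q) = 9 - 66 = -57)
A(g) = g**2/8 (A(g) = (g*g)/8 = g**2/8)
sqrt(A(45) + I(L(1, -4), -45)) = sqrt((1/8)*45**2 - 57) = sqrt((1/8)*2025 - 57) = sqrt(2025/8 - 57) = sqrt(1569/8) = sqrt(3138)/4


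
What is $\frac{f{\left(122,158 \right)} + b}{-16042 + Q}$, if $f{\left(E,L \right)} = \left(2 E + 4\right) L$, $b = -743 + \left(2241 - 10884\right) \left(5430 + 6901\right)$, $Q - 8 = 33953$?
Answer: $- \frac{106538392}{17919} \approx -5945.6$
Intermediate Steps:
$Q = 33961$ ($Q = 8 + 33953 = 33961$)
$b = -106577576$ ($b = -743 - 106576833 = -106577576$)
$f{\left(E,L \right)} = L \left(4 + 2 E\right)$ ($f{\left(E,L \right)} = \left(4 + 2 E\right) L = L \left(4 + 2 E\right)$)
$\frac{f{\left(122,158 \right)} + b}{-16042 + Q} = \frac{2 \cdot 158 \left(2 + 122\right) - 106577576}{-16042 + 33961} = \frac{2 \cdot 158 \cdot 124 - 106577576}{17919} = \left(39184 - 106577576\right) \frac{1}{17919} = \left(-106538392\right) \frac{1}{17919} = - \frac{106538392}{17919}$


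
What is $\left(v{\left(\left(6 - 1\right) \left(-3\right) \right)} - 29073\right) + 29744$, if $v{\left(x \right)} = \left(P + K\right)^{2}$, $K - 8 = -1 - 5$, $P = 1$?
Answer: $680$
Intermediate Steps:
$K = 2$ ($K = 8 - 6 = 2$)
$v{\left(x \right)} = 9$ ($v{\left(x \right)} = \left(1 + 2\right)^{2} = 3^{2} = 9$)
$\left(v{\left(\left(6 - 1\right) \left(-3\right) \right)} - 29073\right) + 29744 = \left(9 - 29073\right) + 29744 = -29064 + 29744 = 680$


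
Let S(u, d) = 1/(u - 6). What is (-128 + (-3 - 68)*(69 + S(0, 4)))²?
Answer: 905468281/36 ≈ 2.5152e+7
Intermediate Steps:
S(u, d) = 1/(-6 + u)
(-128 + (-3 - 68)*(69 + S(0, 4)))² = (-128 + (-3 - 68)*(69 + 1/(-6 + 0)))² = (-128 - 71*(69 + 1/(-6)))² = (-128 - 71*(69 - ⅙))² = (-128 - 71*413/6)² = (-128 - 29323/6)² = (-30091/6)² = 905468281/36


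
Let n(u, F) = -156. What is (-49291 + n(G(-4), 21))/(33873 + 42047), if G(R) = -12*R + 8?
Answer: -49447/75920 ≈ -0.65130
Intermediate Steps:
G(R) = 8 - 12*R
(-49291 + n(G(-4), 21))/(33873 + 42047) = (-49291 - 156)/(33873 + 42047) = -49447/75920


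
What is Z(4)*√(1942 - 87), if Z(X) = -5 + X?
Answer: -√1855 ≈ -43.070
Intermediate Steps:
Z(4)*√(1942 - 87) = (-5 + 4)*√(1942 - 87) = -√1855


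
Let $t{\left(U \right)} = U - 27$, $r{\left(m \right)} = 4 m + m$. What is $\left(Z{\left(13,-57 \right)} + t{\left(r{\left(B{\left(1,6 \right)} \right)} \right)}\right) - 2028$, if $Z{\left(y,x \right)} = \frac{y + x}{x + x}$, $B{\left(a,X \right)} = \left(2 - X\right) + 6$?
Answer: $- \frac{116543}{57} \approx -2044.6$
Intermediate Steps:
$B{\left(a,X \right)} = 8 - X$
$r{\left(m \right)} = 5 m$
$t{\left(U \right)} = -27 + U$
$Z{\left(y,x \right)} = \frac{x + y}{2 x}$
$\left(Z{\left(13,-57 \right)} + t{\left(r{\left(B{\left(1,6 \right)} \right)} \right)}\right) - 2028 = \left(\frac{-57 + 13}{2 \left(-57\right)} - \left(27 - 5 \left(8 - 6\right)\right)\right) - 2028 = \left(\frac{1}{2} \left(- \frac{1}{57}\right) \left(-44\right) - \left(27 - 5 \left(8 - 6\right)\right)\right) - 2028 = \left(\frac{22}{57} + \left(-27 + 5 \cdot 2\right)\right) - 2028 = \left(\frac{22}{57} + \left(-27 + 10\right)\right) - 2028 = \left(\frac{22}{57} - 17\right) - 2028 = - \frac{947}{57} - 2028 = - \frac{116543}{57}$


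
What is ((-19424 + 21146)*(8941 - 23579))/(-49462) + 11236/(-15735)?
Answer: 28290761602/55591755 ≈ 508.90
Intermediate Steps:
((-19424 + 21146)*(8941 - 23579))/(-49462) + 11236/(-15735) = (1722*(-14638))*(-1/49462) + 11236*(-1/15735) = -25206636*(-1/49462) - 11236/15735 = 1800474/3533 - 11236/15735 = 28290761602/55591755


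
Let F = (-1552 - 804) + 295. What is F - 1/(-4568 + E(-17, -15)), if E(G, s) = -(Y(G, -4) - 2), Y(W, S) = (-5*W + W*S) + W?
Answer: -9690821/4702 ≈ -2061.0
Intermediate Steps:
F = -2061 (F = -2356 + 295 = -2061)
Y(W, S) = -4*W + S*W (Y(W, S) = (-5*W + S*W) + W = -4*W + S*W)
E(G, s) = 2 + 8*G (E(G, s) = -(G*(-4 - 4) - 2) = -(G*(-8) - 2) = -(-8*G - 2) = -(-2 - 8*G) = 2 + 8*G)
F - 1/(-4568 + E(-17, -15)) = -2061 - 1/(-4568 + (2 + 8*(-17))) = -2061 - 1/(-4568 + (2 - 136)) = -2061 - 1/(-4568 - 134) = -2061 - 1/(-4702) = -2061 - 1*(-1/4702) = -2061 + 1/4702 = -9690821/4702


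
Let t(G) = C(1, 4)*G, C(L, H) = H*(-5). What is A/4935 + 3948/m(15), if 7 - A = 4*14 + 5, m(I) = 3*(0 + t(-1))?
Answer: 108223/1645 ≈ 65.789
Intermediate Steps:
C(L, H) = -5*H
t(G) = -20*G (t(G) = (-5*4)*G = -20*G)
m(I) = 60 (m(I) = 3*(0 - 20*(-1)) = 3*(0 + 20) = 3*20 = 60)
A = -54 (A = 7 - (4*14 + 5) = 7 - (56 + 5) = 7 - 1*61 = 7 - 61 = -54)
A/4935 + 3948/m(15) = -54/4935 + 3948/60 = -54*1/4935 + 3948*(1/60) = -18/1645 + 329/5 = 108223/1645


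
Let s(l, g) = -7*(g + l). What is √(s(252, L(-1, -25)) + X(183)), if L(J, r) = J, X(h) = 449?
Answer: 2*I*√327 ≈ 36.166*I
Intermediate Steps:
s(l, g) = -7*g - 7*l
√(s(252, L(-1, -25)) + X(183)) = √((-7*(-1) - 7*252) + 449) = √((7 - 1764) + 449) = √(-1757 + 449) = √(-1308) = 2*I*√327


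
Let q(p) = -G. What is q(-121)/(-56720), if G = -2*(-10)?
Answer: 1/2836 ≈ 0.00035261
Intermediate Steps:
G = 20
q(p) = -20 (q(p) = -1*20 = -20)
q(-121)/(-56720) = -20/(-56720) = -20*(-1/56720) = 1/2836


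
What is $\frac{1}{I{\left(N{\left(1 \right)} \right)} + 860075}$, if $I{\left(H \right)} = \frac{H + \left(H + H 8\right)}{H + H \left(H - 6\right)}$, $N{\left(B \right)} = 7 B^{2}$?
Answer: $\frac{1}{860080} \approx 1.1627 \cdot 10^{-6}$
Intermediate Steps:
$I{\left(H \right)} = \frac{10 H}{H + H \left(-6 + H\right)}$ ($I{\left(H \right)} = \frac{H + \left(H + 8 H\right)}{H + H \left(-6 + H\right)} = \frac{H + 9 H}{H + H \left(-6 + H\right)} = \frac{10 H}{H + H \left(-6 + H\right)}$)
$\frac{1}{I{\left(N{\left(1 \right)} \right)} + 860075} = \frac{1}{\frac{10}{-5 + 7 \cdot 1^{2}} + 860075} = \frac{1}{\frac{10}{-5 + 7 \cdot 1} + 860075} = \frac{1}{\frac{10}{-5 + 7} + 860075} = \frac{1}{\frac{10}{2} + 860075} = \frac{1}{10 \cdot \frac{1}{2} + 860075} = \frac{1}{5 + 860075} = \frac{1}{860080}$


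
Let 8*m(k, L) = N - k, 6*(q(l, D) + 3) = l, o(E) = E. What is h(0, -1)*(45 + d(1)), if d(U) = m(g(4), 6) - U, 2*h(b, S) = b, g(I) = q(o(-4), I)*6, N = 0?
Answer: 0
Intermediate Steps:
q(l, D) = -3 + l/6
g(I) = -22 (g(I) = (-3 + (⅙)*(-4))*6 = (-3 - ⅔)*6 = -11/3*6 = -22)
m(k, L) = -k/8 (m(k, L) = (0 - k)/8 = (-k)/8 = -k/8)
h(b, S) = b/2
d(U) = 11/4 - U (d(U) = -⅛*(-22) - U = 11/4 - U)
h(0, -1)*(45 + d(1)) = ((½)*0)*(45 + (11/4 - 1*1)) = 0*(45 + (11/4 - 1)) = 0*(45 + 7/4) = 0*(187/4) = 0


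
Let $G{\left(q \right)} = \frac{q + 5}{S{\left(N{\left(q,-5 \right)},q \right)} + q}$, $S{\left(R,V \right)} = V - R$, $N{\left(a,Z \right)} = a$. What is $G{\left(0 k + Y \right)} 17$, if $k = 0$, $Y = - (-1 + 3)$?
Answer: $- \frac{51}{2} \approx -25.5$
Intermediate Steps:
$Y = -2$ ($Y = \left(-1\right) 2 = -2$)
$G{\left(q \right)} = \frac{5 + q}{q}$ ($G{\left(q \right)} = \frac{q + 5}{\left(q - q\right) + q} = \frac{5 + q}{0 + q} = \frac{5 + q}{q}$)
$G{\left(0 k + Y \right)} 17 = \frac{5 + \left(0 \cdot 0 - 2\right)}{0 \cdot 0 - 2} \cdot 17 = \frac{5 + \left(0 - 2\right)}{0 - 2} \cdot 17 = \frac{5 - 2}{-2} \cdot 17 = \left(- \frac{1}{2}\right) 3 \cdot 17 = \left(- \frac{3}{2}\right) 17 = - \frac{51}{2}$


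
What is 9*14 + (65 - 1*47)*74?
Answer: 1458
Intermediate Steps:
9*14 + (65 - 1*47)*74 = 126 + (65 - 47)*74 = 126 + 18*74 = 126 + 1332 = 1458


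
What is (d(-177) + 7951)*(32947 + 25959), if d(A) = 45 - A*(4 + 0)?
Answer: 512717824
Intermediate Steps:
d(A) = 45 - 4*A (d(A) = 45 - A*4 = 45 - 4*A)
(d(-177) + 7951)*(32947 + 25959) = ((45 - 4*(-177)) + 7951)*(32947 + 25959) = ((45 + 708) + 7951)*58906 = (753 + 7951)*58906 = 8704*58906 = 512717824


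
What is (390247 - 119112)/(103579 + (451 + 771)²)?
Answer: 271135/1596863 ≈ 0.16979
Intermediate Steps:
(390247 - 119112)/(103579 + (451 + 771)²) = 271135/(103579 + 1222²) = 271135/(103579 + 1493284) = 271135/1596863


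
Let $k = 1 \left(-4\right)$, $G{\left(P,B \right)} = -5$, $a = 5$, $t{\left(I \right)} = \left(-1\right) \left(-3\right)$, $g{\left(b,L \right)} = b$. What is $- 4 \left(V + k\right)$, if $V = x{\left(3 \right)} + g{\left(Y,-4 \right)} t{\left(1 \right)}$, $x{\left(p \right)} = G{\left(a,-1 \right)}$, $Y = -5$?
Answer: $96$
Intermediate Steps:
$t{\left(I \right)} = 3$
$x{\left(p \right)} = -5$
$k = -4$
$V = -20$ ($V = -5 - 15 = -20$)
$- 4 \left(V + k\right) = - 4 \left(-20 - 4\right) = \left(-4\right) \left(-24\right) = 96$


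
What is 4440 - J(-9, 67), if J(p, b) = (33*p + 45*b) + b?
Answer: 1655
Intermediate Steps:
J(p, b) = 33*p + 46*b
4440 - J(-9, 67) = 4440 - (33*(-9) + 46*67) = 4440 - (-297 + 3082) = 4440 - 1*2785 = 4440 - 2785 = 1655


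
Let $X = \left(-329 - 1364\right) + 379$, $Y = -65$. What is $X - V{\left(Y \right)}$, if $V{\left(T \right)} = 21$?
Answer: $-1335$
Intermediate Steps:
$X = -1314$ ($X = -1693 + 379 = -1314$)
$X - V{\left(Y \right)} = -1314 - 21 = -1335$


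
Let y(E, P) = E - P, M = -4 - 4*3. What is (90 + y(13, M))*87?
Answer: 10353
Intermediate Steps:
M = -16 (M = -4 - 12 = -16)
(90 + y(13, M))*87 = (90 + (13 - 1*(-16)))*87 = (90 + (13 + 16))*87 = (90 + 29)*87 = 119*87 = 10353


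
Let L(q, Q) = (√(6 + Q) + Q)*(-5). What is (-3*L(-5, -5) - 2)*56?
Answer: -3472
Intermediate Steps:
L(q, Q) = -5*Q - 5*√(6 + Q) (L(q, Q) = (Q + √(6 + Q))*(-5) = -5*Q - 5*√(6 + Q))
(-3*L(-5, -5) - 2)*56 = (-3*(-5*(-5) - 5*√(6 - 5)) - 2)*56 = (-3*(25 - 5*√1) - 2)*56 = (-3*(25 - 5*1) - 2)*56 = (-3*(25 - 5) - 2)*56 = (-3*20 - 2)*56 = (-60 - 2)*56 = -62*56 = -3472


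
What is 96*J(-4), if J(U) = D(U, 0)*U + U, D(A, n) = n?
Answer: -384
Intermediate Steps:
J(U) = U (J(U) = 0*U + U = 0 + U = U)
96*J(-4) = 96*(-4) = -384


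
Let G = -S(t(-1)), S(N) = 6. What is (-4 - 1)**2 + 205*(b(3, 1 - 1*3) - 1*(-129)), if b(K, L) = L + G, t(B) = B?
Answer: 24830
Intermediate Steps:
G = -6 (G = -1*6 = -6)
b(K, L) = -6 + L (b(K, L) = L - 6 = -6 + L)
(-4 - 1)**2 + 205*(b(3, 1 - 1*3) - 1*(-129)) = (-4 - 1)**2 + 205*((-6 + (1 - 1*3)) - 1*(-129)) = (-5)**2 + 205*((-6 + (1 - 3)) + 129) = 25 + 205*((-6 - 2) + 129) = 25 + 205*(-8 + 129) = 25 + 205*121 = 25 + 24805 = 24830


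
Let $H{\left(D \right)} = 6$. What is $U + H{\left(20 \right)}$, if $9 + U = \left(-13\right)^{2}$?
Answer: $166$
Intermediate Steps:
$U = 160$ ($U = -9 + \left(-13\right)^{2} = -9 + 169 = 160$)
$U + H{\left(20 \right)} = 160 + 6 = 166$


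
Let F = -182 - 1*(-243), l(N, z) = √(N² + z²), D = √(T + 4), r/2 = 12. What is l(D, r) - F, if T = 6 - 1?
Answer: -61 + 3*√65 ≈ -36.813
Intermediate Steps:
r = 24 (r = 2*12 = 24)
T = 5
D = 3 (D = √(5 + 4) = √9 = 3)
F = 61 (F = -182 + 243 = 61)
l(D, r) - F = √(3² + 24²) - 1*61 = √(9 + 576) - 61 = √585 - 61 = 3*√65 - 61 = -61 + 3*√65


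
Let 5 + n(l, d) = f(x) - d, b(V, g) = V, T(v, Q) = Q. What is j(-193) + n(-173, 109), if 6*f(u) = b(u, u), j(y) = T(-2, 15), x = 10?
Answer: -292/3 ≈ -97.333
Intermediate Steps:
j(y) = 15
f(u) = u/6
n(l, d) = -10/3 - d (n(l, d) = -5 + ((⅙)*10 - d) = -5 + (5/3 - d) = -10/3 - d)
j(-193) + n(-173, 109) = 15 + (-10/3 - 1*109) = 15 + (-10/3 - 109) = 15 - 337/3 = -292/3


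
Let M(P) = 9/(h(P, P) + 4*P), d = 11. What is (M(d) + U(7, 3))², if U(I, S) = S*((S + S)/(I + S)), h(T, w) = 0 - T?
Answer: 12996/3025 ≈ 4.2962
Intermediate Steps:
h(T, w) = -T
M(P) = 3/P (M(P) = 9/(-P + 4*P) = 9/((3*P)) = 9*(1/(3*P)) = 3/P)
U(I, S) = 2*S²/(I + S) (U(I, S) = S*((2*S)/(I + S)) = S*(2*S/(I + S)) = 2*S²/(I + S))
(M(d) + U(7, 3))² = (3/11 + 2*3²/(7 + 3))² = (3*(1/11) + 2*9/10)² = (3/11 + 2*9*(⅒))² = (3/11 + 9/5)² = (114/55)² = 12996/3025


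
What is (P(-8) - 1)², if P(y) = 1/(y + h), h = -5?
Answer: 196/169 ≈ 1.1598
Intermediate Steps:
P(y) = 1/(-5 + y) (P(y) = 1/(y - 5) = 1/(-5 + y))
(P(-8) - 1)² = (1/(-5 - 8) - 1)² = (1/(-13) - 1)² = (-1/13 - 1)² = (-14/13)² = 196/169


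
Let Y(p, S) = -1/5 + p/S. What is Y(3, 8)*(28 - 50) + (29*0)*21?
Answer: -77/20 ≈ -3.8500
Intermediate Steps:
Y(p, S) = -⅕ + p/S (Y(p, S) = -1*⅕ + p/S = -⅕ + p/S)
Y(3, 8)*(28 - 50) + (29*0)*21 = ((3 - ⅕*8)/8)*(28 - 50) + (29*0)*21 = ((3 - 8/5)/8)*(-22) + 0*21 = ((⅛)*(7/5))*(-22) + 0 = (7/40)*(-22) + 0 = -77/20 + 0 = -77/20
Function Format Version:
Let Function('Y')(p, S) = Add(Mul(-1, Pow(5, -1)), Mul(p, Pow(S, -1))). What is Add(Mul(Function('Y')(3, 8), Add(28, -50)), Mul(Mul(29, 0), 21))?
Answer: Rational(-77, 20) ≈ -3.8500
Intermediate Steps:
Function('Y')(p, S) = Add(Rational(-1, 5), Mul(p, Pow(S, -1))) (Function('Y')(p, S) = Add(Mul(-1, Rational(1, 5)), Mul(p, Pow(S, -1))) = Add(Rational(-1, 5), Mul(p, Pow(S, -1))))
Add(Mul(Function('Y')(3, 8), Add(28, -50)), Mul(Mul(29, 0), 21)) = Add(Mul(Mul(Pow(8, -1), Add(3, Mul(Rational(-1, 5), 8))), Add(28, -50)), Mul(Mul(29, 0), 21)) = Add(Mul(Mul(Rational(1, 8), Add(3, Rational(-8, 5))), -22), Mul(0, 21)) = Add(Mul(Mul(Rational(1, 8), Rational(7, 5)), -22), 0) = Add(Mul(Rational(7, 40), -22), 0) = Add(Rational(-77, 20), 0) = Rational(-77, 20)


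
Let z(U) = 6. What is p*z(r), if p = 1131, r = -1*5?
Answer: 6786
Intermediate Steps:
r = -5
p*z(r) = 1131*6 = 6786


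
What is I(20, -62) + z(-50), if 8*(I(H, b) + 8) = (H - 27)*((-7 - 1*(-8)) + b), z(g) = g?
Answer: -37/8 ≈ -4.6250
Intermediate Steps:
I(H, b) = -8 + (1 + b)*(-27 + H)/8 (I(H, b) = -8 + ((H - 27)*((-7 - 1*(-8)) + b))/8 = -8 + ((-27 + H)*((-7 + 8) + b))/8 = -8 + ((-27 + H)*(1 + b))/8 = -8 + ((1 + b)*(-27 + H))/8 = -8 + (1 + b)*(-27 + H)/8)
I(20, -62) + z(-50) = (-91/8 - 27/8*(-62) + (1/8)*20 + (1/8)*20*(-62)) - 50 = (-91/8 + 837/4 + 5/2 - 155) - 50 = 363/8 - 50 = -37/8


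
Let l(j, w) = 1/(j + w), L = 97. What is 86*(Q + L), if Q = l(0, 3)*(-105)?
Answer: 5332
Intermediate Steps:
Q = -35 (Q = -105/(0 + 3) = -105/3 = (1/3)*(-105) = -35)
86*(Q + L) = 86*(-35 + 97) = 86*62 = 5332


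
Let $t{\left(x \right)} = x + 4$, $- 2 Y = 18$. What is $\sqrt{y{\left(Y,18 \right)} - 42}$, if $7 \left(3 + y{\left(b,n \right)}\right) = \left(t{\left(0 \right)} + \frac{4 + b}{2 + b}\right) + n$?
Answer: $\frac{i \sqrt{2046}}{7} \approx 6.4618 i$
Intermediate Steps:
$Y = -9$ ($Y = \left(- \frac{1}{2}\right) 18 = -9$)
$t{\left(x \right)} = 4 + x$
$y{\left(b,n \right)} = - \frac{17}{7} + \frac{n}{7} + \frac{4 + b}{7 \left(2 + b\right)}$ ($y{\left(b,n \right)} = -3 + \frac{\left(\left(4 + 0\right) + \frac{4 + b}{2 + b}\right) + n}{7} = -3 + \frac{\left(4 + \frac{4 + b}{2 + b}\right) + n}{7} = -3 + \frac{4 + n + \frac{4 + b}{2 + b}}{7} = -3 + \left(\frac{4}{7} + \frac{n}{7} + \frac{4 + b}{7 \left(2 + b\right)}\right) = - \frac{17}{7} + \frac{n}{7} + \frac{4 + b}{7 \left(2 + b\right)}$)
$\sqrt{y{\left(Y,18 \right)} - 42} = \sqrt{\frac{-30 - -144 + 2 \cdot 18 - 162}{7 \left(2 - 9\right)} - 42} = \sqrt{\frac{-30 + 144 + 36 - 162}{7 \left(-7\right)} - 42} = \sqrt{\frac{1}{7} \left(- \frac{1}{7}\right) \left(-12\right) - 42} = \sqrt{\frac{12}{49} - 42} = \sqrt{- \frac{2046}{49}} = \frac{i \sqrt{2046}}{7}$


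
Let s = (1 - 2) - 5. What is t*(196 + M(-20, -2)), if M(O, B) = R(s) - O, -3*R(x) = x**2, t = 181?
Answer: 36924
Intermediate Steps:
s = -6 (s = -1 - 5 = -6)
R(x) = -x**2/3
M(O, B) = -12 - O (M(O, B) = -1/3*(-6)**2 - O = -1/3*36 - O = -12 - O)
t*(196 + M(-20, -2)) = 181*(196 + (-12 - 1*(-20))) = 181*(196 + (-12 + 20)) = 181*(196 + 8) = 181*204 = 36924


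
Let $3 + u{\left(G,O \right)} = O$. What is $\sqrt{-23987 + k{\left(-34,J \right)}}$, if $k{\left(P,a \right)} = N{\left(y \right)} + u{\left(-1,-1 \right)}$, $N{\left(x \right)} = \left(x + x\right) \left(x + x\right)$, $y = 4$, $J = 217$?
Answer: $i \sqrt{23927} \approx 154.68 i$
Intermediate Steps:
$u{\left(G,O \right)} = -3 + O$
$N{\left(x \right)} = 4 x^{2}$ ($N{\left(x \right)} = 2 x 2 x = 4 x^{2}$)
$k{\left(P,a \right)} = 60$ ($k{\left(P,a \right)} = 4 \cdot 4^{2} - 4 = 4 \cdot 16 - 4 = 64 - 4 = 60$)
$\sqrt{-23987 + k{\left(-34,J \right)}} = \sqrt{-23987 + 60} = \sqrt{-23927} = i \sqrt{23927}$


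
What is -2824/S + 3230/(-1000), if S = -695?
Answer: 11583/13900 ≈ 0.83331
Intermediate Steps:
-2824/S + 3230/(-1000) = -2824/(-695) + 3230/(-1000) = -2824*(-1/695) + 3230*(-1/1000) = 2824/695 - 323/100 = 11583/13900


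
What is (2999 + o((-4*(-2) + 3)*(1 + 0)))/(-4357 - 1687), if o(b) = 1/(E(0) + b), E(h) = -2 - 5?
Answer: -11997/24176 ≈ -0.49624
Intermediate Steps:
E(h) = -7
o(b) = 1/(-7 + b)
(2999 + o((-4*(-2) + 3)*(1 + 0)))/(-4357 - 1687) = (2999 + 1/(-7 + (-4*(-2) + 3)*(1 + 0)))/(-4357 - 1687) = (2999 + 1/(-7 + (8 + 3)*1))/(-6044) = (2999 + 1/(-7 + 11*1))*(-1/6044) = (2999 + 1/(-7 + 11))*(-1/6044) = (2999 + 1/4)*(-1/6044) = (11997/4)*(-1/6044) = -11997/24176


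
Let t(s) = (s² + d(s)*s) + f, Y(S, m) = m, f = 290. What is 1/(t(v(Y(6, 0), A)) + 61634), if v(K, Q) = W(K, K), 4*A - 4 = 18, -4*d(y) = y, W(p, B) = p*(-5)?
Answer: 1/61924 ≈ 1.6149e-5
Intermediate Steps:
W(p, B) = -5*p
d(y) = -y/4
A = 11/2 (A = 1 + (¼)*18 = 1 + 9/2 = 11/2 ≈ 5.5000)
v(K, Q) = -5*K
t(s) = 290 + 3*s²/4 (t(s) = (s² + (-s/4)*s) + 290 = (s² - s²/4) + 290 = 3*s²/4 + 290 = 290 + 3*s²/4)
1/(t(v(Y(6, 0), A)) + 61634) = 1/((290 + 3*(-5*0)²/4) + 61634) = 1/((290 + (¾)*0²) + 61634) = 1/((290 + (¾)*0) + 61634) = 1/((290 + 0) + 61634) = 1/(290 + 61634) = 1/61924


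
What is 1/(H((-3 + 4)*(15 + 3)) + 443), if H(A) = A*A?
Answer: 1/767 ≈ 0.0013038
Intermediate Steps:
H(A) = A²
1/(H((-3 + 4)*(15 + 3)) + 443) = 1/(((-3 + 4)*(15 + 3))² + 443) = 1/((1*18)² + 443) = 1/(18² + 443) = 1/(324 + 443) = 1/767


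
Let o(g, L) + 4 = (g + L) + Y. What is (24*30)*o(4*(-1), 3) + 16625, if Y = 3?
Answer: 15185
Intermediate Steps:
o(g, L) = -1 + L + g (o(g, L) = -4 + ((g + L) + 3) = -4 + ((L + g) + 3) = -4 + (3 + L + g) = -1 + L + g)
(24*30)*o(4*(-1), 3) + 16625 = (24*30)*(-1 + 3 + 4*(-1)) + 16625 = 720*(-1 + 3 - 4) + 16625 = 720*(-2) + 16625 = -1440 + 16625 = 15185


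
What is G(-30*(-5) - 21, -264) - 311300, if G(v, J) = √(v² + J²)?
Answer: -311300 + 3*√9593 ≈ -3.1101e+5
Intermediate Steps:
G(v, J) = √(J² + v²)
G(-30*(-5) - 21, -264) - 311300 = √((-264)² + (-30*(-5) - 21)²) - 311300 = √(69696 + (-15*(-10) - 21)²) - 311300 = √(69696 + (150 - 21)²) - 311300 = √(69696 + 129²) - 311300 = √(69696 + 16641) - 311300 = √86337 - 311300 = 3*√9593 - 311300 = -311300 + 3*√9593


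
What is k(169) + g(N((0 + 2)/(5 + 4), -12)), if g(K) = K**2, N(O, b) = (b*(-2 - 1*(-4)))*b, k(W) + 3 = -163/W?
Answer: 14016866/169 ≈ 82940.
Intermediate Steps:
k(W) = -3 - 163/W
N(O, b) = 2*b**2 (N(O, b) = (b*(-2 + 4))*b = (b*2)*b = (2*b)*b = 2*b**2)
k(169) + g(N((0 + 2)/(5 + 4), -12)) = (-3 - 163/169) + (2*(-12)**2)**2 = (-3 - 163*1/169) + (2*144)**2 = (-3 - 163/169) + 288**2 = -670/169 + 82944 = 14016866/169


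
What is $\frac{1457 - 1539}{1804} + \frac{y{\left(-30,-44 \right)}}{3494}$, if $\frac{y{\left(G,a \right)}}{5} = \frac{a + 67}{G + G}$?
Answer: $- \frac{21217}{461208} \approx -0.046003$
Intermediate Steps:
$y{\left(G,a \right)} = \frac{5 \left(67 + a\right)}{2 G}$ ($y{\left(G,a \right)} = 5 \frac{a + 67}{G + G} = 5 \frac{67 + a}{2 G} = \frac{5 \left(67 + a\right)}{2 G}$)
$\frac{1457 - 1539}{1804} + \frac{y{\left(-30,-44 \right)}}{3494} = \frac{1457 - 1539}{1804} + \frac{\frac{5}{2} \frac{1}{-30} \left(67 - 44\right)}{3494} = \left(-82\right) \frac{1}{1804} + \frac{5}{2} \left(- \frac{1}{30}\right) 23 \cdot \frac{1}{3494} = - \frac{1}{22} - \frac{23}{41928} = - \frac{21217}{461208}$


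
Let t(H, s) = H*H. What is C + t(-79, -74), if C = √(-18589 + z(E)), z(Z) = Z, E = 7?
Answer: 6241 + I*√18582 ≈ 6241.0 + 136.32*I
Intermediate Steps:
t(H, s) = H²
C = I*√18582 (C = √(-18589 + 7) = √(-18582) = I*√18582 ≈ 136.32*I)
C + t(-79, -74) = I*√18582 + (-79)² = I*√18582 + 6241 = 6241 + I*√18582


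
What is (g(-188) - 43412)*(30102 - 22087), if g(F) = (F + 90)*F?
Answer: -200278820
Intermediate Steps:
g(F) = F*(90 + F) (g(F) = (90 + F)*F = F*(90 + F))
(g(-188) - 43412)*(30102 - 22087) = (-188*(90 - 188) - 43412)*(30102 - 22087) = (-188*(-98) - 43412)*8015 = (18424 - 43412)*8015 = -24988*8015 = -200278820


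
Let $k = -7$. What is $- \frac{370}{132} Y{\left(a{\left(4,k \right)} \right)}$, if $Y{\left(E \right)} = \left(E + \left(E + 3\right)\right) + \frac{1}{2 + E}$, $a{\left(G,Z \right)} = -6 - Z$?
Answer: $- \frac{1480}{99} \approx -14.949$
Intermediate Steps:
$Y{\left(E \right)} = 3 + \frac{1}{2 + E} + 2 E$ ($Y{\left(E \right)} = \left(E + \left(3 + E\right)\right) + \frac{1}{2 + E} = \left(3 + 2 E\right) + \frac{1}{2 + E} = 3 + \frac{1}{2 + E} + 2 E$)
$- \frac{370}{132} Y{\left(a{\left(4,k \right)} \right)} = - \frac{370}{132} \frac{7 + 2 \left(-6 - -7\right)^{2} + 7 \left(-6 - -7\right)}{2 - -1} = \left(-370\right) \frac{1}{132} \frac{7 + 2 \left(-6 + 7\right)^{2} + 7 \left(-6 + 7\right)}{2 + \left(-6 + 7\right)} = - \frac{185 \frac{7 + 2 \cdot 1^{2} + 7 \cdot 1}{2 + 1}}{66} = - \frac{185 \frac{7 + 2 \cdot 1 + 7}{3}}{66} = - \frac{185 \frac{7 + 2 + 7}{3}}{66} = - \frac{185 \cdot \frac{1}{3} \cdot 16}{66} = \left(- \frac{185}{66}\right) \frac{16}{3} = - \frac{1480}{99}$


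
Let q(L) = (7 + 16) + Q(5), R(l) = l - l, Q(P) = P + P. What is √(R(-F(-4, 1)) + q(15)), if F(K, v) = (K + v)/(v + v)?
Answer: √33 ≈ 5.7446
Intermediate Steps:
F(K, v) = (K + v)/(2*v) (F(K, v) = (K + v)/((2*v)) = (K + v)*(1/(2*v)) = (K + v)/(2*v))
Q(P) = 2*P
R(l) = 0
q(L) = 33 (q(L) = (7 + 16) + 2*5 = 23 + 10 = 33)
√(R(-F(-4, 1)) + q(15)) = √(0 + 33) = √33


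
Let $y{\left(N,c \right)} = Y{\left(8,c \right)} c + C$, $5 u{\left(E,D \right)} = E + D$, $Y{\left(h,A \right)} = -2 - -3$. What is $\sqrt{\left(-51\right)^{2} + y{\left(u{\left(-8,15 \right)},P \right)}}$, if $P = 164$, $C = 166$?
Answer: $\sqrt{2931} \approx 54.139$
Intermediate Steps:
$Y{\left(h,A \right)} = 1$ ($Y{\left(h,A \right)} = -2 + 3 = 1$)
$u{\left(E,D \right)} = \frac{D}{5} + \frac{E}{5}$ ($u{\left(E,D \right)} = \frac{E + D}{5} = \frac{D + E}{5} = \frac{D}{5} + \frac{E}{5}$)
$y{\left(N,c \right)} = 166 + c$ ($y{\left(N,c \right)} = 1 c + 166 = c + 166 = 166 + c$)
$\sqrt{\left(-51\right)^{2} + y{\left(u{\left(-8,15 \right)},P \right)}} = \sqrt{\left(-51\right)^{2} + \left(166 + 164\right)} = \sqrt{2601 + 330} = \sqrt{2931}$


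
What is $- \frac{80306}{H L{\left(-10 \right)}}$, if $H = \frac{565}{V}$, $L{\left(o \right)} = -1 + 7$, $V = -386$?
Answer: $\frac{15499058}{1695} \approx 9144.0$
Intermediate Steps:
$L{\left(o \right)} = 6$
$H = - \frac{565}{386}$ ($H = \frac{565}{-386} = 565 \left(- \frac{1}{386}\right) = - \frac{565}{386} \approx -1.4637$)
$- \frac{80306}{H L{\left(-10 \right)}} = - \frac{80306}{\left(- \frac{565}{386}\right) 6} = - \frac{80306}{- \frac{1695}{193}} = \left(-80306\right) \left(- \frac{193}{1695}\right) = \frac{15499058}{1695}$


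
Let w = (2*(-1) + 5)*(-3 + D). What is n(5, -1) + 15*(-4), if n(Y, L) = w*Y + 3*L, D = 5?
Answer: -33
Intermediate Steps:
w = 6 (w = (2*(-1) + 5)*(-3 + 5) = (-2 + 5)*2 = 3*2 = 6)
n(Y, L) = 3*L + 6*Y (n(Y, L) = 6*Y + 3*L = 3*L + 6*Y)
n(5, -1) + 15*(-4) = (3*(-1) + 6*5) + 15*(-4) = (-3 + 30) - 60 = 27 - 60 = -33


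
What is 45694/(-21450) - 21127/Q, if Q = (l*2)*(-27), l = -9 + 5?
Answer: -7015819/70200 ≈ -99.940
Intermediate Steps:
l = -4
Q = 216 (Q = -4*2*(-27) = -8*(-27) = 216)
45694/(-21450) - 21127/Q = 45694/(-21450) - 21127/216 = 45694*(-1/21450) - 21127*1/216 = -2077/975 - 21127/216 = -7015819/70200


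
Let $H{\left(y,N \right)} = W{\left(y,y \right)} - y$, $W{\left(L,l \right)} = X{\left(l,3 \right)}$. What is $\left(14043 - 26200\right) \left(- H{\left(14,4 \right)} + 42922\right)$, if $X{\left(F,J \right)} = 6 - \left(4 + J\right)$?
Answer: $-521985109$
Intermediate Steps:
$X{\left(F,J \right)} = 2 - J$ ($X{\left(F,J \right)} = 6 - \left(4 + J\right) = 2 - J$)
$W{\left(L,l \right)} = -1$ ($W{\left(L,l \right)} = 2 - 3 = -1$)
$H{\left(y,N \right)} = -1 - y$
$\left(14043 - 26200\right) \left(- H{\left(14,4 \right)} + 42922\right) = \left(14043 - 26200\right) \left(- (-1 - 14) + 42922\right) = - 12157 \left(- (-1 - 14) + 42922\right) = - 12157 \left(\left(-1\right) \left(-15\right) + 42922\right) = - 12157 \left(15 + 42922\right) = \left(-12157\right) 42937 = -521985109$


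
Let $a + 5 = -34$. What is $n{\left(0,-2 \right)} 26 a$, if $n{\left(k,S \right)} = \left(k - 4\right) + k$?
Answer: $4056$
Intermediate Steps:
$n{\left(k,S \right)} = -4 + 2 k$ ($n{\left(k,S \right)} = \left(-4 + k\right) + k = -4 + 2 k$)
$a = -39$ ($a = -5 - 34 = -39$)
$n{\left(0,-2 \right)} 26 a = \left(-4 + 2 \cdot 0\right) 26 \left(-39\right) = \left(-4 + 0\right) 26 \left(-39\right) = \left(-4\right) 26 \left(-39\right) = \left(-104\right) \left(-39\right) = 4056$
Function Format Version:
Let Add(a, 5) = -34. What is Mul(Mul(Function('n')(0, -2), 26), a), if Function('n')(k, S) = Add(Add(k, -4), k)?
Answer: 4056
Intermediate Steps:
Function('n')(k, S) = Add(-4, Mul(2, k)) (Function('n')(k, S) = Add(Add(-4, k), k) = Add(-4, Mul(2, k)))
a = -39 (a = Add(-5, -34) = -39)
Mul(Mul(Function('n')(0, -2), 26), a) = Mul(Mul(Add(-4, Mul(2, 0)), 26), -39) = Mul(Mul(Add(-4, 0), 26), -39) = Mul(Mul(-4, 26), -39) = Mul(-104, -39) = 4056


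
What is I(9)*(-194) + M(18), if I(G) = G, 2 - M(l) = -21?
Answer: -1723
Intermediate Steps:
M(l) = 23 (M(l) = 2 - 1*(-21) = 2 + 21 = 23)
I(9)*(-194) + M(18) = 9*(-194) + 23 = -1746 + 23 = -1723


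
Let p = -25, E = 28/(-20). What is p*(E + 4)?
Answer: -65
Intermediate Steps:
E = -7/5 (E = 28*(-1/20) = -7/5 ≈ -1.4000)
p*(E + 4) = -25*(-7/5 + 4) = -25*13/5 = -65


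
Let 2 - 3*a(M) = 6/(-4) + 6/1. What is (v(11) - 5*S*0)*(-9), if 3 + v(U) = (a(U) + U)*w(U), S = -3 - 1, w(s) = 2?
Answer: -156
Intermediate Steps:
a(M) = -5/6 (a(M) = 2/3 - (6/(-4) + 6/1)/3 = 2/3 - (6*(-1/4) + 6*1)/3 = 2/3 - (-3/2 + 6)/3 = 2/3 - 1/3*9/2 = 2/3 - 3/2 = -5/6)
S = -4
v(U) = -14/3 + 2*U (v(U) = -3 + (-5/6 + U)*2 = -3 + (-5/3 + 2*U) = -14/3 + 2*U)
(v(11) - 5*S*0)*(-9) = ((-14/3 + 2*11) - 5*(-4)*0)*(-9) = ((-14/3 + 22) + 20*0)*(-9) = (52/3 + 0)*(-9) = (52/3)*(-9) = -156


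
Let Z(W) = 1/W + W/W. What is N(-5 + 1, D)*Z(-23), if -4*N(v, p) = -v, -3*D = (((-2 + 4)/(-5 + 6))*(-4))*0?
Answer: -22/23 ≈ -0.95652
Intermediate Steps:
Z(W) = 1 + 1/W (Z(W) = 1/W + 1 = 1 + 1/W)
D = 0 (D = -((-2 + 4)/(-5 + 6))*(-4)*0/3 = -(2/1)*(-4)*0/3 = -(2*1)*(-4)*0/3 = -2*(-4)*0/3 = -(-8)*0/3 = -⅓*0 = 0)
N(v, p) = v/4 (N(v, p) = -(-1)*v/4 = v/4)
N(-5 + 1, D)*Z(-23) = ((-5 + 1)/4)*((1 - 23)/(-23)) = ((¼)*(-4))*(-1/23*(-22)) = -1*22/23 = -22/23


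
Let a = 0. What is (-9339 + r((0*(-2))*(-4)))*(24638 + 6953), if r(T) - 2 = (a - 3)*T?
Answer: -294965167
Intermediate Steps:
r(T) = 2 - 3*T (r(T) = 2 + (0 - 3)*T = 2 - 3*T)
(-9339 + r((0*(-2))*(-4)))*(24638 + 6953) = (-9339 + (2 - 3*0*(-2)*(-4)))*(24638 + 6953) = (-9339 + (2 - 0*(-4)))*31591 = (-9339 + (2 - 3*0))*31591 = (-9339 + (2 + 0))*31591 = (-9339 + 2)*31591 = -9337*31591 = -294965167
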